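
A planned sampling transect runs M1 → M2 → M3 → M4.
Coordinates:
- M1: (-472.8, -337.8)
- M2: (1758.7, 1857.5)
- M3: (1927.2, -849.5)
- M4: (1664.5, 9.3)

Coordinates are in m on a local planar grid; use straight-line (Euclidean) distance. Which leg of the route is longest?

M1–M2

Leg distances:
M1→M2: 3130.3 m
M2→M3: 2712.2 m
M3→M4: 898.1 m
The longest leg is M1–M2 at 3130.3 m.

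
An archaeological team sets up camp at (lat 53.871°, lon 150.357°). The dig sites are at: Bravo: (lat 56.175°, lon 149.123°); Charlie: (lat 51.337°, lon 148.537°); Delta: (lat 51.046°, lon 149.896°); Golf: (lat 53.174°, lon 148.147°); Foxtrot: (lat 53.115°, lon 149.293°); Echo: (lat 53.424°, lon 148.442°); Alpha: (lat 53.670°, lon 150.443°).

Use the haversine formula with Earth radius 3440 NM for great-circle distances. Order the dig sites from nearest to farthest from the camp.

Distance from the camp at (lat 53.871°, lon 150.357°) to each:
Alpha (lat 53.670°, lon 150.443°): 12.4 NM
Foxtrot (lat 53.115°, lon 149.293°): 59.2 NM
Echo (lat 53.424°, lon 148.442°): 73.2 NM
Golf (lat 53.174°, lon 148.147°): 89.3 NM
Bravo (lat 56.175°, lon 149.123°): 144.7 NM
Charlie (lat 51.337°, lon 148.537°): 166.0 NM
Delta (lat 51.046°, lon 149.896°): 170.4 NM

Alpha, Foxtrot, Echo, Golf, Bravo, Charlie, Delta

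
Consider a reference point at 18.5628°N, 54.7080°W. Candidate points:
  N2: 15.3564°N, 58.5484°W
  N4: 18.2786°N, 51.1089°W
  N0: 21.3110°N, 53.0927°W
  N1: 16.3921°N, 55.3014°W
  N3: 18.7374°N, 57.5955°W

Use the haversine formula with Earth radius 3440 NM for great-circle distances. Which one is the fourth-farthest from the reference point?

N3

Distance to each, sorted:
N2: 292.7 NM
N4: 205.7 NM
N0: 188.5 NM
N3: 164.6 NM
N1: 134.7 NM
The fourth-farthest is N3 at 164.6 NM.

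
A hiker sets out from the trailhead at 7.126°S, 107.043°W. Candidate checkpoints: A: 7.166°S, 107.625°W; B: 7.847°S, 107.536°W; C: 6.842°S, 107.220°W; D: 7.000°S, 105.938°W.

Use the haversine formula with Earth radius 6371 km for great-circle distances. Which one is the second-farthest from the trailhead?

B

Distances from the trailhead (7.126°S, 107.043°W):
D: 122.7 km
B: 96.9 km
A: 64.4 km
C: 37.1 km
The second-farthest is B at 96.9 km.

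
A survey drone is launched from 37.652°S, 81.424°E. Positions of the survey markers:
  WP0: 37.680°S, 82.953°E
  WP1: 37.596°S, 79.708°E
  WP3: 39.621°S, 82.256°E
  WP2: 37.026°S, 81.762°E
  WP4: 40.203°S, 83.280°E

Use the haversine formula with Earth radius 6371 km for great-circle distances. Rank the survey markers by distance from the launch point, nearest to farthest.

Computing each great-circle distance from 37.652°S, 81.424°E:
WP2 37.026°S, 81.762°E: 75.8 km
WP0 37.680°S, 82.953°E: 134.6 km
WP1 37.596°S, 79.708°E: 151.3 km
WP3 39.621°S, 82.256°E: 230.6 km
WP4 40.203°S, 83.280°E: 325.9 km

WP2, WP0, WP1, WP3, WP4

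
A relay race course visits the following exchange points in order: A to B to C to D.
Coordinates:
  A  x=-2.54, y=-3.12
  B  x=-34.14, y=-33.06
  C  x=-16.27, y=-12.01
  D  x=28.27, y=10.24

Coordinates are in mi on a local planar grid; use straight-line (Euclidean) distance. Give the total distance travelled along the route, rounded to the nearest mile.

121 mi

Leg distances:
A→B: 43.5 mi  (cumulative 43.5 mi)
B→C: 27.6 mi  (cumulative 71.1 mi)
C→D: 49.8 mi  (cumulative 120.9 mi)
Total route length ≈ 121 mi.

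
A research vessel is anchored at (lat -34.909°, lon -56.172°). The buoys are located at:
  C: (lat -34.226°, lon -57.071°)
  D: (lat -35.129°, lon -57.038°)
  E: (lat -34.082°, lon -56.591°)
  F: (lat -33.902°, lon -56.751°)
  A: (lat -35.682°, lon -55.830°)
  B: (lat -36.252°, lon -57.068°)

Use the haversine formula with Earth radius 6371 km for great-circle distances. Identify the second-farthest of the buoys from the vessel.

Distance to each, sorted:
B: 169.9 km
F: 123.9 km
C: 112.0 km
E: 99.7 km
A: 91.4 km
D: 82.6 km
The second-farthest is F at 123.9 km.

F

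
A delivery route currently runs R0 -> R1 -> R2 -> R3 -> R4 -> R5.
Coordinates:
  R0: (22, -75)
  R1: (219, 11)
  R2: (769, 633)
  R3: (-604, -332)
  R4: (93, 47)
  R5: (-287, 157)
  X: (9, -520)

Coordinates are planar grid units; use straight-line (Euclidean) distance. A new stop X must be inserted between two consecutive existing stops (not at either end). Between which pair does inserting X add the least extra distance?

between R2 and R3

Added distance for inserting X between each consecutive pair:
R0–R1: 801.3
R1–R2: 1121.7
R2–R3: 343.9
R3–R4: 421.0
R4–R5: 916.5
Smallest added distance is 343.9, inserting between R2 and R3.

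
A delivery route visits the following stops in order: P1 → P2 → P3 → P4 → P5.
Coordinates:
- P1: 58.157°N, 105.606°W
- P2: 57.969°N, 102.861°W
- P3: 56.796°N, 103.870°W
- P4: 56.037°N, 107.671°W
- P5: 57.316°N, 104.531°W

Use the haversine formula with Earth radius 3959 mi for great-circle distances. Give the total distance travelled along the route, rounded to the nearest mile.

493 mi

Leg distances:
P1→P2: 101.2 mi  (cumulative 101.2 mi)
P2→P3: 89.3 mi  (cumulative 190.5 mi)
P3→P4: 154.4 mi  (cumulative 344.9 mi)
P4→P5: 148.4 mi  (cumulative 493.3 mi)
Total route length ≈ 493 mi.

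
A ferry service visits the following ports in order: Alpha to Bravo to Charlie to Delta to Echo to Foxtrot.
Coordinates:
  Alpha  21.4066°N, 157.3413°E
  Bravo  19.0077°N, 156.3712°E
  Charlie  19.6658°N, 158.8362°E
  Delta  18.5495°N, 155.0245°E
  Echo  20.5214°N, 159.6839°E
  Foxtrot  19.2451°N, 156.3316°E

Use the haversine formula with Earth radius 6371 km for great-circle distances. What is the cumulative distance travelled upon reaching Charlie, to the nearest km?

554 km

Leg distances:
Alpha→Bravo: 285.3 km  (cumulative 285.3 km)
Bravo→Charlie: 268.8 km  (cumulative 554.1 km)
Cumulative distance at Charlie ≈ 554 km.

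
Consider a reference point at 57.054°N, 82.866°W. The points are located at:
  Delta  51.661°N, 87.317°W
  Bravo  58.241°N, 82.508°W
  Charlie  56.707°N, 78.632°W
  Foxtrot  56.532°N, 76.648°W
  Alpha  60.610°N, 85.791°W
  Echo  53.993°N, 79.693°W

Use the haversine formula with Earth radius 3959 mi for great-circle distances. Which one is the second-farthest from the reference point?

Distances from the reference point (57.054°N, 82.866°W):
Delta: 413.3 mi
Alpha: 267.0 mi
Echo: 245.2 mi
Foxtrot: 238.0 mi
Charlie: 161.6 mi
Bravo: 83.1 mi
The second-farthest is Alpha at 267.0 mi.

Alpha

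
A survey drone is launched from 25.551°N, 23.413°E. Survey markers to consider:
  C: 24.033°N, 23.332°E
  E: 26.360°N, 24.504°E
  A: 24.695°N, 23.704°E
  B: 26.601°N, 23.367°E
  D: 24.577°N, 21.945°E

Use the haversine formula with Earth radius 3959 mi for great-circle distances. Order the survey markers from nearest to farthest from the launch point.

Distances from the launch point:
A 24.695°N, 23.704°E: 61.9 mi
B 26.601°N, 23.367°E: 72.6 mi
E 26.360°N, 24.504°E: 87.9 mi
C 24.033°N, 23.332°E: 105.0 mi
D 24.577°N, 21.945°E: 113.9 mi

A, B, E, C, D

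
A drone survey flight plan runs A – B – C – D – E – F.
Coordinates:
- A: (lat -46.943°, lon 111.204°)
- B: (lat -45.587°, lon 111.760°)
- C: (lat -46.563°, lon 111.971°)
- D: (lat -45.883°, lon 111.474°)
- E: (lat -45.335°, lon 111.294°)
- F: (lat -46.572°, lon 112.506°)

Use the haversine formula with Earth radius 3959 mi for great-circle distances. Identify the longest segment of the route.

E–F

Leg distances:
A→B: 97.4 mi
B→C: 68.2 mi
C→D: 52.7 mi
D→E: 38.9 mi
E→F: 103.4 mi
The longest leg is E–F at 103.4 mi.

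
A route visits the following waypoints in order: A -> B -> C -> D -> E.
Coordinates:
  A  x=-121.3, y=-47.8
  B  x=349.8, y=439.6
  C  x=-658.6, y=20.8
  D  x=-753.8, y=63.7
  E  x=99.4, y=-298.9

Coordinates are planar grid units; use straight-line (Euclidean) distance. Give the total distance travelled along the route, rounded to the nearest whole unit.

Leg distances:
A→B: 677.9  (cumulative 677.9)
B→C: 1091.9  (cumulative 1769.8)
C→D: 104.4  (cumulative 1874.2)
D→E: 927.1  (cumulative 2801.2)
Total route length ≈ 2801.

2801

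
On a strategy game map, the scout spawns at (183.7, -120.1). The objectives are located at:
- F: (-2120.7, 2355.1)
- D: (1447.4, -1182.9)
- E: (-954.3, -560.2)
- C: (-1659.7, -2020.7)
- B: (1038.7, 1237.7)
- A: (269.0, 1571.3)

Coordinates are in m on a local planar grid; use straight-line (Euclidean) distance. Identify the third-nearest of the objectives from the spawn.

D

Distances from the spawn ((183.7, -120.1)):
E: 1220.1 m
B: 1604.6 m
D: 1651.2 m
A: 1693.5 m
C: 2647.7 m
F: 3381.8 m
The third-nearest is D at 1651.2 m.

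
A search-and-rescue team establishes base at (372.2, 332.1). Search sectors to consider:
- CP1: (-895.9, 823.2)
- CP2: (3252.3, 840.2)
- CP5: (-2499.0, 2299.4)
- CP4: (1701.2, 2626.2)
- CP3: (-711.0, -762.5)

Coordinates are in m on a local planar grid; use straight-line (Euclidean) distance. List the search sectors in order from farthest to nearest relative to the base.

Distances from the base:
CP5 (-2499.0, 2299.4): 3480.5 m
CP2 (3252.3, 840.2): 2924.6 m
CP4 (1701.2, 2626.2): 2651.3 m
CP3 (-711.0, -762.5): 1540.0 m
CP1 (-895.9, 823.2): 1359.9 m

CP5, CP2, CP4, CP3, CP1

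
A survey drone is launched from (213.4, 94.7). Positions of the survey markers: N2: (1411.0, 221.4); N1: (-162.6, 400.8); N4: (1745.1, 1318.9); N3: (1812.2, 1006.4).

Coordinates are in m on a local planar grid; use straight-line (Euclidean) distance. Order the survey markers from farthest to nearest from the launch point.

N4, N3, N2, N1

Computing each straight-line distance from (213.4, 94.7):
N4 (1745.1, 1318.9): 1960.8 m
N3 (1812.2, 1006.4): 1840.5 m
N2 (1411.0, 221.4): 1204.3 m
N1 (-162.6, 400.8): 484.8 m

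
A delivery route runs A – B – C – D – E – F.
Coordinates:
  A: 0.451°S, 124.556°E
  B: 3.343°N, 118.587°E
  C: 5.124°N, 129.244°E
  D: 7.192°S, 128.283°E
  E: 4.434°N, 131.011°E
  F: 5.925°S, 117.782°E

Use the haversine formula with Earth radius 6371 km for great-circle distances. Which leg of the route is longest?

Leg distances:
A→B: 786.2 km
B→C: 1198.2 km
C→D: 1373.6 km
D→E: 1327.7 km
E→F: 1866.6 km
The longest leg is E–F at 1866.6 km.

E–F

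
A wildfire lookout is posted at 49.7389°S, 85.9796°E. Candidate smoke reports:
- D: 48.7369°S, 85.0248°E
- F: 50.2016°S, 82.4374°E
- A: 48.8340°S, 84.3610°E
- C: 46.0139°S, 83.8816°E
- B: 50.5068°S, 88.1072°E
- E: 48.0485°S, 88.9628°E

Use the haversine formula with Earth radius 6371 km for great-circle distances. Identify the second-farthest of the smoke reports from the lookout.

Distances from the lookout (49.7389°S, 85.9796°E):
C: 442.7 km
E: 287.9 km
F: 258.5 km
B: 174.1 km
A: 154.6 km
D: 131.2 km
The second-farthest is E at 287.9 km.

E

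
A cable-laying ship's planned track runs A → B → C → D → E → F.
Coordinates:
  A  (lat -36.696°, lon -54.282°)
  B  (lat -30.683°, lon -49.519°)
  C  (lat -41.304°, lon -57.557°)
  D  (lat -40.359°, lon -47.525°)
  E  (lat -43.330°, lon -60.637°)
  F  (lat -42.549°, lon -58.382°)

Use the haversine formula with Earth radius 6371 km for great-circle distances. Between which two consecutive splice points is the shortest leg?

E–F

Leg distances:
A→B: 800.5 km
B→C: 1383.3 km
C→D: 850.1 km
D→E: 1133.9 km
E→F: 203.1 km
The shortest leg is E–F at 203.1 km.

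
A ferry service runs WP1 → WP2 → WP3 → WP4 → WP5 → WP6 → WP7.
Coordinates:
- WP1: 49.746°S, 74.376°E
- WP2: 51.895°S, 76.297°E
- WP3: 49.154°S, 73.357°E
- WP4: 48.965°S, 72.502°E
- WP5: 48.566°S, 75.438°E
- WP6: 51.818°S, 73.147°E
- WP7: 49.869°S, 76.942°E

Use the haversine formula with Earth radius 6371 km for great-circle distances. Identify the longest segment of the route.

Leg distances:
WP1→WP2: 274.4 km
WP2→WP3: 368.8 km
WP3→WP4: 65.7 km
WP4→WP5: 219.7 km
WP5→WP6: 396.6 km
WP6→WP7: 343.4 km
The longest leg is WP5–WP6 at 396.6 km.

WP5–WP6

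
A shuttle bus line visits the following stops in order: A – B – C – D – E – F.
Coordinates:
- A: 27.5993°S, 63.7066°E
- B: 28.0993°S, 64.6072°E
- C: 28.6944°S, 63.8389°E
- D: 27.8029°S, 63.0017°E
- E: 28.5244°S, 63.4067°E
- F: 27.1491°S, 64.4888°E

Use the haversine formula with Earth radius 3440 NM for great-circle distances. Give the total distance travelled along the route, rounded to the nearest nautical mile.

Leg distances:
A→B: 56.5 NM  (cumulative 56.5 NM)
B→C: 54.1 NM  (cumulative 110.5 NM)
C→D: 69.5 NM  (cumulative 180.0 NM)
D→E: 48.3 NM  (cumulative 228.3 NM)
E→F: 100.6 NM  (cumulative 328.9 NM)
Total route length ≈ 329 NM.

329 NM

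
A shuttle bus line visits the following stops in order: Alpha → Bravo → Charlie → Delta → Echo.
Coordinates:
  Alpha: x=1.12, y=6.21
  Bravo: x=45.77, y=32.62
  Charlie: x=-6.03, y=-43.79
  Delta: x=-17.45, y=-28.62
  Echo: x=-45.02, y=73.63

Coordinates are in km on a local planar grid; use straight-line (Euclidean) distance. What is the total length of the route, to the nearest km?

269 km

Leg distances:
Alpha→Bravo: 51.9 km  (cumulative 51.9 km)
Bravo→Charlie: 92.3 km  (cumulative 144.2 km)
Charlie→Delta: 19.0 km  (cumulative 163.2 km)
Delta→Echo: 105.9 km  (cumulative 269.1 km)
Total route length ≈ 269 km.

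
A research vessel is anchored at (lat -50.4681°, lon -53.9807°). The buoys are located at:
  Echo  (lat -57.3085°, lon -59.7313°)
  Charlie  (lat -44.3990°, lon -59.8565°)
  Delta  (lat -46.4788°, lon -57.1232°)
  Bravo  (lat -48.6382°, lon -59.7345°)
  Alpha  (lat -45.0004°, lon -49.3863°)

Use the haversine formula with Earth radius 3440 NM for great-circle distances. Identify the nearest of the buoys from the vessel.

Bravo

Distance to each, sorted:
Bravo: 249.5 NM
Delta: 270.1 NM
Alpha: 376.9 NM
Charlie: 435.3 NM
Echo: 458.0 NM
The nearest is Bravo at 249.5 NM.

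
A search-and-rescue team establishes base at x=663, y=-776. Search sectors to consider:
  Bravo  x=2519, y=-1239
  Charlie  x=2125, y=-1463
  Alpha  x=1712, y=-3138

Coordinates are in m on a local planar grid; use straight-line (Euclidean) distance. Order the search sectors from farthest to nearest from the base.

Computing each straight-line distance from x=663, y=-776:
Alpha x=1712, y=-3138: 2584.5 m
Bravo x=2519, y=-1239: 1912.9 m
Charlie x=2125, y=-1463: 1615.4 m

Alpha, Bravo, Charlie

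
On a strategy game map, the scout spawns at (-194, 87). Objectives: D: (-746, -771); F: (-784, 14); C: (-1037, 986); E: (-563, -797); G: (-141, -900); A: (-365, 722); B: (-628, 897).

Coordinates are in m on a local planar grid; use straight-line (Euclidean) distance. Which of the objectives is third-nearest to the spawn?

B

Distance to each, sorted:
F: 594.5 m
A: 657.6 m
B: 918.9 m
E: 957.9 m
G: 988.4 m
D: 1020.2 m
C: 1232.4 m
The third-nearest is B at 918.9 m.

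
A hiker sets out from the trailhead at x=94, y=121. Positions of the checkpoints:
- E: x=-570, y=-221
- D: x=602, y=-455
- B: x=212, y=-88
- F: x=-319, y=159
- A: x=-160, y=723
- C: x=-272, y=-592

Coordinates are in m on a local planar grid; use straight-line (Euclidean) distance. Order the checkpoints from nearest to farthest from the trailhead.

Computing each straight-line distance from x=94, y=121:
B x=212, y=-88: 240.0 m
F x=-319, y=159: 414.7 m
A x=-160, y=723: 653.4 m
E x=-570, y=-221: 746.9 m
D x=602, y=-455: 768.0 m
C x=-272, y=-592: 801.5 m

B, F, A, E, D, C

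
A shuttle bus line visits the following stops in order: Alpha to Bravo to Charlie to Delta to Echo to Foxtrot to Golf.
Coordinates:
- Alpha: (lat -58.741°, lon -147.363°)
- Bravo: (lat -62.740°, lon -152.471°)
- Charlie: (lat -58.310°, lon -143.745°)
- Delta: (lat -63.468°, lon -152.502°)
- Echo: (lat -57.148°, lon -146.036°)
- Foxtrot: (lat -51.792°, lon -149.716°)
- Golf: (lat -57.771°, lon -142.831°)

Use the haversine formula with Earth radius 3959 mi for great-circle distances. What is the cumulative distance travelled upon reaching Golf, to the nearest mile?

Leg distances:
Alpha→Bravo: 325.5 mi  (cumulative 325.5 mi)
Bravo→Charlie: 425.6 mi  (cumulative 751.1 mi)
Charlie→Delta: 461.4 mi  (cumulative 1212.6 mi)
Delta→Echo: 489.0 mi  (cumulative 1701.6 mi)
Echo→Foxtrot: 398.4 mi  (cumulative 2099.9 mi)
Foxtrot→Golf: 495.4 mi  (cumulative 2595.3 mi)
Cumulative distance at Golf ≈ 2595 mi.

2595 mi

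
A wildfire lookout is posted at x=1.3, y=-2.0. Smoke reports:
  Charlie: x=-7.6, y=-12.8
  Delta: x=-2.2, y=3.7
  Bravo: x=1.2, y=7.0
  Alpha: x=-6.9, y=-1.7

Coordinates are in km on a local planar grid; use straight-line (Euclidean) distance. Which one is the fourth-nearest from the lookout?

Charlie

Distance to each, sorted:
Delta: 6.7 km
Alpha: 8.2 km
Bravo: 9.0 km
Charlie: 14.0 km
The fourth-nearest is Charlie at 14.0 km.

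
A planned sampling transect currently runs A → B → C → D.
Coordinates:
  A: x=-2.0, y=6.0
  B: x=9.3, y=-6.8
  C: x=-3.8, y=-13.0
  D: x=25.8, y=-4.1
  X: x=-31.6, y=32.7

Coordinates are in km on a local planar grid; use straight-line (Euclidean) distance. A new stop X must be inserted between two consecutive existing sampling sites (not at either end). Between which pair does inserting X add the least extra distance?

Added distance for inserting X between each consecutive pair:
A–B: 79.6 km
B–C: 95.9 km
C–D: 90.8 km
Smallest added distance is 79.6 km, inserting between A and B.

between A and B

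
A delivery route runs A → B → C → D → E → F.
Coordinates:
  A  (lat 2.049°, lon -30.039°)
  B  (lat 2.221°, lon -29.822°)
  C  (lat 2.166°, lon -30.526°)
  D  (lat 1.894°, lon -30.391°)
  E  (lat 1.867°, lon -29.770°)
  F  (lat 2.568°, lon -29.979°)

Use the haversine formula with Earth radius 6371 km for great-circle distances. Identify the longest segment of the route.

Leg distances:
A→B: 30.8 km
B→C: 78.5 km
C→D: 33.8 km
D→E: 69.1 km
E→F: 81.3 km
The longest leg is E–F at 81.3 km.

E–F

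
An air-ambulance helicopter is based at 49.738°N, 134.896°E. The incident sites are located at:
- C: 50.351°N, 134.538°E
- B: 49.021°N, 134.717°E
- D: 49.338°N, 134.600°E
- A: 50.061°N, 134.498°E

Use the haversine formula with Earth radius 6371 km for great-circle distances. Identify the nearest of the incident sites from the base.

Distances from the base (49.738°N, 134.896°E):
A: 45.9 km
D: 49.3 km
C: 72.8 km
B: 80.8 km
The nearest is A at 45.9 km.

A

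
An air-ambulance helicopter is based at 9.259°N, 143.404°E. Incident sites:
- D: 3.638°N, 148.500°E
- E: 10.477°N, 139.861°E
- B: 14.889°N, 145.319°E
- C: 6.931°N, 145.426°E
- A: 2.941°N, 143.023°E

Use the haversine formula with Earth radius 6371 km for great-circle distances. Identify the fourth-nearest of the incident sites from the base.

Distances from the base (9.259°N, 143.404°E):
C: 341.4 km
E: 411.1 km
B: 659.7 km
A: 703.8 km
D: 841.1 km
The fourth-nearest is A at 703.8 km.

A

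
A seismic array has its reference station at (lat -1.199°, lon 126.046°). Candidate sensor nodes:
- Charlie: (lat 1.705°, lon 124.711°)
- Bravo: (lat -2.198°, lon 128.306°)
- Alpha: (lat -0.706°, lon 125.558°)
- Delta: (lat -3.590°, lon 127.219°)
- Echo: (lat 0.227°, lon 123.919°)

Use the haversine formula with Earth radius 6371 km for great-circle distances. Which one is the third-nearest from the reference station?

Echo

Distance to each, sorted:
Alpha: 77.1 km
Bravo: 274.7 km
Echo: 284.7 km
Delta: 296.1 km
Charlie: 355.4 km
The third-nearest is Echo at 284.7 km.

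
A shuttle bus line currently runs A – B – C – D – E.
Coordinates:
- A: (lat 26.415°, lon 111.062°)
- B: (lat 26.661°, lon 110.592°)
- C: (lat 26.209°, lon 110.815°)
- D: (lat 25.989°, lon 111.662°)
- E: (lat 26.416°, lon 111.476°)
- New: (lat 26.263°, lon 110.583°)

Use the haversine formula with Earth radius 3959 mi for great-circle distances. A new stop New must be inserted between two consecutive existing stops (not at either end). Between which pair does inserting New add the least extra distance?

between B and C

Added distance for inserting New between each consecutive pair:
A–B: 25.3 mi
B–C: 8.2 mi
C–D: 29.7 mi
D–E: 94.2 mi
Smallest added distance is 8.2 mi, inserting between B and C.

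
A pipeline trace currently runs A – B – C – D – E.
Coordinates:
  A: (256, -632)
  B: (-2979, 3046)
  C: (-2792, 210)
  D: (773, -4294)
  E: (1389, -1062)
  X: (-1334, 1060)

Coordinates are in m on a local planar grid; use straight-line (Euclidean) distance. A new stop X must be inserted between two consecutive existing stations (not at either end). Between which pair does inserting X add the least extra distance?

Added distance for inserting X between each consecutive pair:
A–B: 2.4 m
B–C: 1424.3 m
C–D: 1697.2 m
D–E: 5915.7 m
Smallest added distance is 2.4 m, inserting between A and B.

between A and B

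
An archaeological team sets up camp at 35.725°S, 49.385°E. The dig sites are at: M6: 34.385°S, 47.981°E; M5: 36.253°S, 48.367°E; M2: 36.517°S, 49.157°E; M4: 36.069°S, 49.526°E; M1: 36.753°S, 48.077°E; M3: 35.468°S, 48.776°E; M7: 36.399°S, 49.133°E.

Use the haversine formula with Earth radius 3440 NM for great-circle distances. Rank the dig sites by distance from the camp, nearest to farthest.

M4, M3, M7, M2, M5, M1, M6

Distances from the camp:
M4 36.069°S, 49.526°E: 21.8 NM
M3 35.468°S, 48.776°E: 33.5 NM
M7 36.399°S, 49.133°E: 42.3 NM
M2 36.517°S, 49.157°E: 48.8 NM
M5 36.253°S, 48.367°E: 58.7 NM
M1 36.753°S, 48.077°E: 88.4 NM
M6 34.385°S, 47.981°E: 106.0 NM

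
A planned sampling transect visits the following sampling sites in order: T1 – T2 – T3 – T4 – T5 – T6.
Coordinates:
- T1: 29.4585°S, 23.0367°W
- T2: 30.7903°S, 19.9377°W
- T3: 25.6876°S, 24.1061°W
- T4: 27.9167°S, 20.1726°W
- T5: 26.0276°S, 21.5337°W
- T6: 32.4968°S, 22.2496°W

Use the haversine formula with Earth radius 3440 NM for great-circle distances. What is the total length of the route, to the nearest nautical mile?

Leg distances:
T1→T2: 179.7 NM  (cumulative 179.7 NM)
T2→T3: 377.4 NM  (cumulative 557.1 NM)
T3→T4: 249.7 NM  (cumulative 806.7 NM)
T4→T5: 134.8 NM  (cumulative 941.5 NM)
T5→T6: 390.2 NM  (cumulative 1331.7 NM)
Total route length ≈ 1332 NM.

1332 NM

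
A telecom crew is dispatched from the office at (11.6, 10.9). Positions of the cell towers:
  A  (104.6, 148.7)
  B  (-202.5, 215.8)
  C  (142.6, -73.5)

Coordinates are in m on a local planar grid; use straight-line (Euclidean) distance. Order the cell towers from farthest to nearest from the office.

B, A, C

Computing each straight-line distance from (11.6, 10.9):
B (-202.5, 215.8): 296.3 m
A (104.6, 148.7): 166.2 m
C (142.6, -73.5): 155.8 m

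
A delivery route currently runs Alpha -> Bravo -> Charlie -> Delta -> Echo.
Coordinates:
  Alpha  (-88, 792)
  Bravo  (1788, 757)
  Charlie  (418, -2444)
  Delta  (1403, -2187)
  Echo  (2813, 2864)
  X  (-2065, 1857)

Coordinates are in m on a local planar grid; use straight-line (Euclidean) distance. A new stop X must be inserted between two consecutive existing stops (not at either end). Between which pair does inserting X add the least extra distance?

Added distance for inserting X between each consecutive pair:
Alpha–Bravo: 4376.2 m
Bravo–Charlie: 5491.4 m
Charlie–Delta: 9275.7 m
Delta–Echo: 5064.1 m
Smallest added distance is 4376.2 m, inserting between Alpha and Bravo.

between Alpha and Bravo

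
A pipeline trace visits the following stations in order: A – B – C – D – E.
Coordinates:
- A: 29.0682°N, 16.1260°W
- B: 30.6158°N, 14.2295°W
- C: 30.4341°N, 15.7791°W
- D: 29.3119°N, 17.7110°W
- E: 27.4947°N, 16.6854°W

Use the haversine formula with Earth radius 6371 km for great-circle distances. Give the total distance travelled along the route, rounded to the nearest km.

851 km

Leg distances:
A→B: 251.1 km  (cumulative 251.1 km)
B→C: 149.8 km  (cumulative 400.9 km)
C→D: 224.2 km  (cumulative 625.1 km)
D→E: 225.6 km  (cumulative 850.7 km)
Total route length ≈ 851 km.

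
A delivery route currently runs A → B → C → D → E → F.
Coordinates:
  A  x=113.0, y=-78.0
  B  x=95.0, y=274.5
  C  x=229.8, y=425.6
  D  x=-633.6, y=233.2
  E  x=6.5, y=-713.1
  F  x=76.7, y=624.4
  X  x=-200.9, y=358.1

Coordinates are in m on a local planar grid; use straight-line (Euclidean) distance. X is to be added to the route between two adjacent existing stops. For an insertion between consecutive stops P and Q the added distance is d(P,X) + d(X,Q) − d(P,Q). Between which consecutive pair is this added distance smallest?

between C and D

Added distance for inserting X between each consecutive pair:
A–B: 491.8 m
B–C: 541.0 m
C–D: 1.7 m
D–E: 399.0 m
E–F: 136.4 m
Smallest added distance is 1.7 m, inserting between C and D.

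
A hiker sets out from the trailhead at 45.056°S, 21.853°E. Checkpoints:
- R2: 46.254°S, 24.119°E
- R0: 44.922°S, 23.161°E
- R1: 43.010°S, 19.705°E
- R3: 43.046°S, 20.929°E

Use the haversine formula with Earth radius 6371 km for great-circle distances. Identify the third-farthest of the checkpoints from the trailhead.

Distances from the trailhead (45.056°S, 21.853°E):
R1: 285.0 km
R3: 235.4 km
R2: 220.8 km
R0: 103.9 km
The third-farthest is R2 at 220.8 km.

R2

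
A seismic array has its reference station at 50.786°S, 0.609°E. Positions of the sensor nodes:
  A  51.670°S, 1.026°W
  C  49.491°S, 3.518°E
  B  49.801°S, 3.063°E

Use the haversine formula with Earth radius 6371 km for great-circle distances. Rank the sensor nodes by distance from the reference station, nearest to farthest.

A, B, C

Distances from the reference station:
A 51.670°S, 1.026°W: 150.4 km
B 49.801°S, 3.063°E: 205.9 km
C 49.491°S, 3.518°E: 252.4 km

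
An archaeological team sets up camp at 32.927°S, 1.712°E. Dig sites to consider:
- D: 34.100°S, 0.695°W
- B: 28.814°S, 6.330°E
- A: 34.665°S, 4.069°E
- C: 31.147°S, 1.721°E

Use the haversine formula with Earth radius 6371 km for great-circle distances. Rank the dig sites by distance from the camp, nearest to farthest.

Distance from the camp at 32.927°S, 1.712°E to each:
C 31.147°S, 1.721°E: 197.9 km
D 34.100°S, 0.695°W: 258.5 km
A 34.665°S, 4.069°E: 291.2 km
B 28.814°S, 6.330°E: 635.0 km

C, D, A, B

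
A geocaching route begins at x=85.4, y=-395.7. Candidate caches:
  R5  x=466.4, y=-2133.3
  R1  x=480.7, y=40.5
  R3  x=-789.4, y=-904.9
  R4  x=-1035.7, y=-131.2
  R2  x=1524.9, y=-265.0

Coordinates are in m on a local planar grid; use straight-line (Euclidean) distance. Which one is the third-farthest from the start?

R4

Distances from the start (x=85.4, y=-395.7):
R5: 1778.9 m
R2: 1445.4 m
R4: 1151.9 m
R3: 1012.2 m
R1: 588.7 m
The third-farthest is R4 at 1151.9 m.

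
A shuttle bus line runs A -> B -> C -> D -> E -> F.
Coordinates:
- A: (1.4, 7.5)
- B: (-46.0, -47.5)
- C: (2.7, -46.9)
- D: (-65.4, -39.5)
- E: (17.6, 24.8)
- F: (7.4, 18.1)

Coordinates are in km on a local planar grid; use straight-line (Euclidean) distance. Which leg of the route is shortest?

Leg distances:
A→B: 72.6 km
B→C: 48.7 km
C→D: 68.5 km
D→E: 105.0 km
E→F: 12.2 km
The shortest leg is E–F at 12.2 km.

E–F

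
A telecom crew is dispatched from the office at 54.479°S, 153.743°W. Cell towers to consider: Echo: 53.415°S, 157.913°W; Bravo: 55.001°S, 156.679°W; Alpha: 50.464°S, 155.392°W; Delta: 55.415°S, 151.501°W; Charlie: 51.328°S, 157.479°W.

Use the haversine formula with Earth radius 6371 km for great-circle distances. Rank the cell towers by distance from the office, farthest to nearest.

Alpha, Charlie, Echo, Bravo, Delta

Distance from the office at 54.479°S, 153.743°W to each:
Alpha 50.464°S, 155.392°W: 460.2 km
Charlie 51.328°S, 157.479°W: 430.6 km
Echo 53.415°S, 157.913°W: 297.4 km
Bravo 55.001°S, 156.679°W: 197.2 km
Delta 55.415°S, 151.501°W: 177.0 km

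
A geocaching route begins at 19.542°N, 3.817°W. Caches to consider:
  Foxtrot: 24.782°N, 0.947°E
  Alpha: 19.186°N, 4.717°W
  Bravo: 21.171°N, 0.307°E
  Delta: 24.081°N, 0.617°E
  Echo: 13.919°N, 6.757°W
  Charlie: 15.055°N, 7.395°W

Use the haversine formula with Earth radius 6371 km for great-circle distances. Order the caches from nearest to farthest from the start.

Alpha, Bravo, Charlie, Delta, Echo, Foxtrot

Computing each great-circle distance from 19.542°N, 3.817°W:
Alpha 19.186°N, 4.717°W: 102.4 km
Bravo 21.171°N, 0.307°E: 466.5 km
Charlie 15.055°N, 7.395°W: 627.0 km
Delta 24.081°N, 0.617°E: 681.2 km
Echo 13.919°N, 6.757°W: 699.2 km
Foxtrot 24.782°N, 0.947°E: 761.5 km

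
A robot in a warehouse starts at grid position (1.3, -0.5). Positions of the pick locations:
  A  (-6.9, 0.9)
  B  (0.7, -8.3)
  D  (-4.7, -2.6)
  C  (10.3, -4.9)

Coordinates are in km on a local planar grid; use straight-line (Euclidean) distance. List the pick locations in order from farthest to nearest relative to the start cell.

Distances from the start cell:
C (10.3, -4.9): 10.0 km
A (-6.9, 0.9): 8.3 km
B (0.7, -8.3): 7.8 km
D (-4.7, -2.6): 6.4 km

C, A, B, D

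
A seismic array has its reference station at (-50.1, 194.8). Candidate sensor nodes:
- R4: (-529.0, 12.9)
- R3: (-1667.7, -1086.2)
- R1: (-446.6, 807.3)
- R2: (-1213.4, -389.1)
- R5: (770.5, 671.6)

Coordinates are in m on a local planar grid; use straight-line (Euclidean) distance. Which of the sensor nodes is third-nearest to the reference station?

Distance to each, sorted:
R4: 512.3 m
R1: 729.6 m
R5: 949.1 m
R2: 1301.6 m
R3: 2063.4 m
The third-nearest is R5 at 949.1 m.

R5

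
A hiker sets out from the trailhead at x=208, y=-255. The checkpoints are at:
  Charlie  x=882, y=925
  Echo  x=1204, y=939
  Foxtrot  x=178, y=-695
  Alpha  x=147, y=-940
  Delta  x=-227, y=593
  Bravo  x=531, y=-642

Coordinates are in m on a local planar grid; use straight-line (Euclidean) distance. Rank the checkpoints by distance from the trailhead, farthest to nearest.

Echo, Charlie, Delta, Alpha, Bravo, Foxtrot

Distances from the trailhead:
Echo x=1204, y=939: 1554.9 m
Charlie x=882, y=925: 1358.9 m
Delta x=-227, y=593: 953.1 m
Alpha x=147, y=-940: 687.7 m
Bravo x=531, y=-642: 504.1 m
Foxtrot x=178, y=-695: 441.0 m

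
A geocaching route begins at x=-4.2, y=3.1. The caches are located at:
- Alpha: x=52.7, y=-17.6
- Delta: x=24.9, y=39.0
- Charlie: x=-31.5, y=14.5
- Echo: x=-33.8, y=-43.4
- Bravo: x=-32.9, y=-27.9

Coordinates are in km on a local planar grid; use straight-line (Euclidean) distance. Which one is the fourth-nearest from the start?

Echo

Distances from the start (x=-4.2, y=3.1):
Charlie: 29.6 km
Bravo: 42.2 km
Delta: 46.2 km
Echo: 55.1 km
Alpha: 60.5 km
The fourth-nearest is Echo at 55.1 km.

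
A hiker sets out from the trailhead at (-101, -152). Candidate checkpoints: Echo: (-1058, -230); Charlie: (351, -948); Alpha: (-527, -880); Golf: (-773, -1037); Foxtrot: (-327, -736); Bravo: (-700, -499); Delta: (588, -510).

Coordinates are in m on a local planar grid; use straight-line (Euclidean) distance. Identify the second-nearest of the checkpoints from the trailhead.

Bravo

Distances from the trailhead ((-101, -152)):
Foxtrot: 626.2 m
Bravo: 692.2 m
Delta: 776.5 m
Alpha: 843.5 m
Charlie: 915.4 m
Echo: 960.2 m
Golf: 1111.2 m
The second-nearest is Bravo at 692.2 m.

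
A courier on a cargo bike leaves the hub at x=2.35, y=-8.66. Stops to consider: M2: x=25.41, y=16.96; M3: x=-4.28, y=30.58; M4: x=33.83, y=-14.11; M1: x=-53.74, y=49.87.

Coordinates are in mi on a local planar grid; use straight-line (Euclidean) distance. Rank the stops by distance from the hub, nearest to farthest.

M4, M2, M3, M1

Computing each straight-line distance from x=2.35, y=-8.66:
M4 x=33.83, y=-14.11: 31.9 mi
M2 x=25.41, y=16.96: 34.5 mi
M3 x=-4.28, y=30.58: 39.8 mi
M1 x=-53.74, y=49.87: 81.1 mi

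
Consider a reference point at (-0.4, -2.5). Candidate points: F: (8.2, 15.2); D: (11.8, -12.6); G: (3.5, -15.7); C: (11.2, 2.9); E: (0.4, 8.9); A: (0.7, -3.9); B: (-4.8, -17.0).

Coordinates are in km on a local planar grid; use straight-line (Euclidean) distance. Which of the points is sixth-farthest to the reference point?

Distance to each, sorted:
F: 19.7 km
D: 15.8 km
B: 15.2 km
G: 13.8 km
C: 12.8 km
E: 11.4 km
A: 1.8 km
The sixth-farthest is E at 11.4 km.

E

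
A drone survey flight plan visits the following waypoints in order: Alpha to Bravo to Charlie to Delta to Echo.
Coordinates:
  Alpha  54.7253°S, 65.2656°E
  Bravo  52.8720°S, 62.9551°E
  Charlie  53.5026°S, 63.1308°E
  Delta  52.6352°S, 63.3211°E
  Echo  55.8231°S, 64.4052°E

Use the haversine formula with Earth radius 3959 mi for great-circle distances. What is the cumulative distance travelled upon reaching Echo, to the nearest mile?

488 mi

Leg distances:
Alpha→Bravo: 159.0 mi  (cumulative 159.0 mi)
Bravo→Charlie: 44.2 mi  (cumulative 203.2 mi)
Charlie→Delta: 60.5 mi  (cumulative 263.6 mi)
Delta→Echo: 224.6 mi  (cumulative 488.2 mi)
Cumulative distance at Echo ≈ 488 mi.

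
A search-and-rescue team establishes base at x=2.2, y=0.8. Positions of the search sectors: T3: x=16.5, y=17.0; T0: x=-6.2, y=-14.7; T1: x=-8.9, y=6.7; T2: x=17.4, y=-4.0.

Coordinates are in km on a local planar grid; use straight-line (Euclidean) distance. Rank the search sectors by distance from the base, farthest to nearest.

Distance from the base at x=2.2, y=0.8 to each:
T3 x=16.5, y=17.0: 21.6 km
T0 x=-6.2, y=-14.7: 17.6 km
T2 x=17.4, y=-4.0: 15.9 km
T1 x=-8.9, y=6.7: 12.6 km

T3, T0, T2, T1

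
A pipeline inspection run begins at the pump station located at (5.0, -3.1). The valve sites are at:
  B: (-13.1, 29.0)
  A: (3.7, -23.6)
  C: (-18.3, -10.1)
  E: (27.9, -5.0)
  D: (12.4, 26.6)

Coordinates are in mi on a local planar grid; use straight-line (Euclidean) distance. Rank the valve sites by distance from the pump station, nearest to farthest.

A, E, C, D, B

Distances from the pump station:
A (3.7, -23.6): 20.5 mi
E (27.9, -5.0): 23.0 mi
C (-18.3, -10.1): 24.3 mi
D (12.4, 26.6): 30.6 mi
B (-13.1, 29.0): 36.9 mi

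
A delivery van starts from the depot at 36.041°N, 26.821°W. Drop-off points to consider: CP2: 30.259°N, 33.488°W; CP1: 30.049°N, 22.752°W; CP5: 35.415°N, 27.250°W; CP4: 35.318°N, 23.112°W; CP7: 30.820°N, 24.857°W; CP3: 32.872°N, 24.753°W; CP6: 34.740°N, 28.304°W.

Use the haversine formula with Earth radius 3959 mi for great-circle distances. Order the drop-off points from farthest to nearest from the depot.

CP2, CP1, CP7, CP3, CP4, CP6, CP5

Distance from the depot at 36.041°N, 26.821°W to each:
CP2 30.259°N, 33.488°W: 555.0 mi
CP1 30.049°N, 22.752°W: 476.3 mi
CP7 30.820°N, 24.857°W: 378.1 mi
CP3 32.872°N, 24.753°W: 248.6 mi
CP4 35.318°N, 23.112°W: 214.1 mi
CP6 34.740°N, 28.304°W: 122.7 mi
CP5 35.415°N, 27.250°W: 49.5 mi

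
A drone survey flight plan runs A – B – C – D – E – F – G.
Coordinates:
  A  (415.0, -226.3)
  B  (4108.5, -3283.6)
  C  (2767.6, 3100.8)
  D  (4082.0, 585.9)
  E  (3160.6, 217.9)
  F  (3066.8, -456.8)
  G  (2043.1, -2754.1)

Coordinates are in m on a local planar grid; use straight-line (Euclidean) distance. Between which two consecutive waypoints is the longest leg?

B–C

Leg distances:
A→B: 4794.7 m
B→C: 6523.7 m
C→D: 2837.7 m
D→E: 992.2 m
E→F: 681.2 m
F→G: 2515.1 m
The longest leg is B–C at 6523.7 m.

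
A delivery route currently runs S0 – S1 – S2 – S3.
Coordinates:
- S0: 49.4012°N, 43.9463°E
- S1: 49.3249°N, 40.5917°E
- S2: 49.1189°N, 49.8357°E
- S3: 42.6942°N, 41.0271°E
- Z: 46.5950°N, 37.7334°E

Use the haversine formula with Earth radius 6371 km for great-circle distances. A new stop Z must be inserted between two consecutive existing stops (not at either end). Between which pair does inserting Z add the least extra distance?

between S2 and S3

Added distance for inserting Z between each consecutive pair:
S0–S1: 685.1 km
S1–S2: 643.7 km
S2–S3: 464.2 km
Smallest added distance is 464.2 km, inserting between S2 and S3.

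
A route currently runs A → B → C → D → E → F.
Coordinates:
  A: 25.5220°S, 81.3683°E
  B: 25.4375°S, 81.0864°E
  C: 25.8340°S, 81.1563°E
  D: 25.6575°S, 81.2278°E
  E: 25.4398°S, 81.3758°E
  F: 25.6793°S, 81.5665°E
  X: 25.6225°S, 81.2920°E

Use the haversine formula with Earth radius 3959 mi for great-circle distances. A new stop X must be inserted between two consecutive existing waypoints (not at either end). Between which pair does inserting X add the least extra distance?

Added distance for inserting X between each consecutive pair:
A–B: 8.0 mi
B–C: 7.2 mi
C–D: 8.6 mi
D–E: 0.7 mi
E–F: 10.8 mi
Smallest added distance is 0.7 mi, inserting between D and E.

between D and E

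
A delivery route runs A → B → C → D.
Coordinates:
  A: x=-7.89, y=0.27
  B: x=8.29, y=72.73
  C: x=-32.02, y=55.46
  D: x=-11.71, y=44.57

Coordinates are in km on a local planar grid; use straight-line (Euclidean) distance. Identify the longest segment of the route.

Leg distances:
A→B: 74.2 km
B→C: 43.9 km
C→D: 23.0 km
The longest leg is A–B at 74.2 km.

A–B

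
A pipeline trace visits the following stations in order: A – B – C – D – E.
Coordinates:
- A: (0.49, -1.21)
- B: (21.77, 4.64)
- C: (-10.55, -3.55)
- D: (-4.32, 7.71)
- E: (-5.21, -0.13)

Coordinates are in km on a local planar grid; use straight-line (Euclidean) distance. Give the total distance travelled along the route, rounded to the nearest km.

Leg distances:
A→B: 22.1 km  (cumulative 22.1 km)
B→C: 33.3 km  (cumulative 55.4 km)
C→D: 12.9 km  (cumulative 68.3 km)
D→E: 7.9 km  (cumulative 76.2 km)
Total route length ≈ 76 km.

76 km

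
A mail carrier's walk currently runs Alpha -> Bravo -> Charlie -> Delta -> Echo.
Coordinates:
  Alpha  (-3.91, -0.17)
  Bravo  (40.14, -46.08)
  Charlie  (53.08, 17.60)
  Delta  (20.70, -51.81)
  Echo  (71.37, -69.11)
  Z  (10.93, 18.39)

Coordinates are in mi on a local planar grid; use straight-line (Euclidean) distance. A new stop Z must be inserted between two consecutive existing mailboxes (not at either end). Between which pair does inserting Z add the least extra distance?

between Alpha and Bravo

Added distance for inserting Z between each consecutive pair:
Alpha–Bravo: 30.9 mi
Bravo–Charlie: 48.0 mi
Charlie–Delta: 36.4 mi
Delta–Echo: 123.7 mi
Smallest added distance is 30.9 mi, inserting between Alpha and Bravo.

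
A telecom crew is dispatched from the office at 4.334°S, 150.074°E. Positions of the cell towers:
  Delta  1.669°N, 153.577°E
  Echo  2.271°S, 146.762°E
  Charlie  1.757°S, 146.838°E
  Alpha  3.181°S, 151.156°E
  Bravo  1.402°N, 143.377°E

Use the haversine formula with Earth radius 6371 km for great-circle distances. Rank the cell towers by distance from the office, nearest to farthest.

Distances from the office:
Alpha 3.181°S, 151.156°E: 175.6 km
Echo 2.271°S, 146.762°E: 433.3 km
Charlie 1.757°S, 146.838°E: 459.6 km
Delta 1.669°N, 153.577°E: 772.7 km
Bravo 1.402°N, 143.377°E: 980.1 km

Alpha, Echo, Charlie, Delta, Bravo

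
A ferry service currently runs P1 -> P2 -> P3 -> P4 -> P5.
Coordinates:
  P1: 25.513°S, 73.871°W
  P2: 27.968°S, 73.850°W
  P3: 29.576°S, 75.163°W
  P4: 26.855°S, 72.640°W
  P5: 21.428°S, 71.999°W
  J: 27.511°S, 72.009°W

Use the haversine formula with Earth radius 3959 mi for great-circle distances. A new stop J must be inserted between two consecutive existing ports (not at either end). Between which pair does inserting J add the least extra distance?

between P3 and P4

Added distance for inserting J between each consecutive pair:
P1–P2: 127.0 mi
P2–P3: 219.0 mi
P3–P4: 55.6 mi
P4–P5: 102.8 mi
Smallest added distance is 55.6 mi, inserting between P3 and P4.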